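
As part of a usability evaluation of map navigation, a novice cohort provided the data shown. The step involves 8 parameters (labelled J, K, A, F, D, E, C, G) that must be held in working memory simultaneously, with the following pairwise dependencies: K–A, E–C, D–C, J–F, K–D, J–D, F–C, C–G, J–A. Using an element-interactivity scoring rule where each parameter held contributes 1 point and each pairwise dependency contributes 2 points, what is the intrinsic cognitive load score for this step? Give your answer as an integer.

Count of parameters held simultaneously: 8.
Count of pairwise dependencies listed: 9.
Element contribution: 8 × 1 = 8.
Interaction contribution: 9 × 2 = 18.
Intrinsic load = 8 + 18 = 26.

26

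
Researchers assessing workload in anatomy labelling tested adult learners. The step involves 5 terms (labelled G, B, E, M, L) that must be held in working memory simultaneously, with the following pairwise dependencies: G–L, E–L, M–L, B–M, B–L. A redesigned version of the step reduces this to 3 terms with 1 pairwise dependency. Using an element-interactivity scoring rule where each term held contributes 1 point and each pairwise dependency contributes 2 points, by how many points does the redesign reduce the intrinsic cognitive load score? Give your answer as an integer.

10

Original: 5 × 1 + 5 × 2 = 5 + 10 = 15.
Redesigned: 3 × 1 + 1 × 2 = 3 + 2 = 5.
Reduction = 15 − 5 = 10.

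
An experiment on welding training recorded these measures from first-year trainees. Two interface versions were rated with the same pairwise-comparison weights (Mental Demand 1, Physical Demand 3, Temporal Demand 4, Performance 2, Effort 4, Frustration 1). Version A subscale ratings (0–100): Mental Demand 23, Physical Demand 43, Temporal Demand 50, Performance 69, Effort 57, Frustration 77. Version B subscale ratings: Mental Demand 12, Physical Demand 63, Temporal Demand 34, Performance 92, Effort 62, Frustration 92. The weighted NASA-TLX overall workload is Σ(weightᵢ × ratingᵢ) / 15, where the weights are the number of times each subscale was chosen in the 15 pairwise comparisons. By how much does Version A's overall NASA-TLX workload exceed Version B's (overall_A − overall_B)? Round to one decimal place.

-4.4

Version A weighted sum = 1·23 + 3·43 + 4·50 + 2·69 + 4·57 + 1·77 = 23 + 129 + 200 + 138 + 228 + 77 = 795; overall_A = 795/15 = 53.0000.
Version B weighted sum = 1·12 + 3·63 + 4·34 + 2·92 + 4·62 + 1·92 = 12 + 189 + 136 + 184 + 248 + 92 = 861; overall_B = 861/15 = 57.4000.
Difference = 53.0000 − 57.4000 = -4.4000 ≈ -4.4.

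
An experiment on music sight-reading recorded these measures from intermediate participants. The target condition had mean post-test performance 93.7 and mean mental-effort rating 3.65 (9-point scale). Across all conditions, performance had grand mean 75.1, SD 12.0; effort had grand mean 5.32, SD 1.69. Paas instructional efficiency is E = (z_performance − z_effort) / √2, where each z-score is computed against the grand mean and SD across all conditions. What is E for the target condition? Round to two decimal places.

1.79

z_performance = (93.7 − 75.1) / 12.0 = 18.6000 / 12.0 = 1.5500.
z_effort = (3.65 − 5.32) / 1.69 = -1.6700 / 1.69 = -0.9882.
z_P − z_E = 1.5500 − (-0.9882) = 2.5382.
E = 2.5382 / √2 = 2.5382 / 1.41421 = 1.7948 ≈ 1.79.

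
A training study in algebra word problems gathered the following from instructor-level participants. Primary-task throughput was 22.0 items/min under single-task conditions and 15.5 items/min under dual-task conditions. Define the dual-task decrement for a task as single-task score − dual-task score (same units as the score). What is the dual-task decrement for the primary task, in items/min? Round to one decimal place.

Decrement = 22.0 − 15.5 = 6.5000 items/min ≈ 6.5 items/min.

6.5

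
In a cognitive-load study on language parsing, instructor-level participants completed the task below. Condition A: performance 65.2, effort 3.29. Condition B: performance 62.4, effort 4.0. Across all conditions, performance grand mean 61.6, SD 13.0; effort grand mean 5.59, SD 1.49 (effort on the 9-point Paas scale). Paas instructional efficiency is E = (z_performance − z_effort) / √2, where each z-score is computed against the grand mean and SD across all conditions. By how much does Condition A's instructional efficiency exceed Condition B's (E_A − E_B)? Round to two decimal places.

0.49

Condition A: z_P = (65.2 − 61.6)/13.0 = 0.2769; z_E = (3.29 − 5.59)/1.49 = -1.5436; E_A = (0.2769 − (-1.5436))/√2 = 1.2873.
Condition B: z_P = (62.4 − 61.6)/13.0 = 0.0615; z_E = (4.0 − 5.59)/1.49 = -1.0671; E_B = (0.0615 − (-1.0671))/√2 = 0.7980.
E_A − E_B = 1.2873 − 0.7980 = 0.4893 ≈ 0.49.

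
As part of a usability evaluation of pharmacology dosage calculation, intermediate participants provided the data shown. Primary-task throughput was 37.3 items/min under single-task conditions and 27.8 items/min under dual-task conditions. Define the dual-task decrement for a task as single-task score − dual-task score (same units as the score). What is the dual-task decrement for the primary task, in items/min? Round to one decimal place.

9.5

Decrement = 37.3 − 27.8 = 9.5000 items/min ≈ 9.5 items/min.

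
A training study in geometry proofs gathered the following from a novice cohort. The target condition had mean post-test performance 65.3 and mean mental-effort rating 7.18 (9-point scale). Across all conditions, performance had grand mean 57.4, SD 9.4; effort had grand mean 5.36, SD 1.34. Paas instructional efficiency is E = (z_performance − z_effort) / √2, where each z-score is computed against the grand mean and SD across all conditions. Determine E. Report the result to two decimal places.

z_performance = (65.3 − 57.4) / 9.4 = 7.9000 / 9.4 = 0.8404.
z_effort = (7.18 − 5.36) / 1.34 = 1.8200 / 1.34 = 1.3582.
z_P − z_E = 0.8404 − 1.3582 = -0.5178.
E = -0.5178 / √2 = -0.5178 / 1.41421 = -0.3661 ≈ -0.37.

-0.37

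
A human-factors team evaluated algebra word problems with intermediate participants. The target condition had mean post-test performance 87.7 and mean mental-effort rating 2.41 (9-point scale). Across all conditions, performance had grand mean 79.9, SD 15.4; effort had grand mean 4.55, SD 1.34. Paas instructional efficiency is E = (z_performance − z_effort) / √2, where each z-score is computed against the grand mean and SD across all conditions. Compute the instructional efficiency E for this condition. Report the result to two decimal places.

z_performance = (87.7 − 79.9) / 15.4 = 7.8000 / 15.4 = 0.5065.
z_effort = (2.41 − 4.55) / 1.34 = -2.1400 / 1.34 = -1.5970.
z_P − z_E = 0.5065 − (-1.5970) = 2.1035.
E = 2.1035 / √2 = 2.1035 / 1.41421 = 1.4874 ≈ 1.49.

1.49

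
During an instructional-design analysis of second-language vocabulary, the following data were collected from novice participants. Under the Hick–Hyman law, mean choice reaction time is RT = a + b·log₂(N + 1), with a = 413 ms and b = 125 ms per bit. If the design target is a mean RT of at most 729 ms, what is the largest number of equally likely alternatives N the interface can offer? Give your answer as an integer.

Set 413 + 125·log₂(N + 1) ≤ 729.
log₂(N + 1) ≤ (729 − 413) / 125 = 2.5280.
N + 1 ≤ 2^2.5280 = 5.7677.
N ≤ 4.7677, so the largest integer N is 4.

4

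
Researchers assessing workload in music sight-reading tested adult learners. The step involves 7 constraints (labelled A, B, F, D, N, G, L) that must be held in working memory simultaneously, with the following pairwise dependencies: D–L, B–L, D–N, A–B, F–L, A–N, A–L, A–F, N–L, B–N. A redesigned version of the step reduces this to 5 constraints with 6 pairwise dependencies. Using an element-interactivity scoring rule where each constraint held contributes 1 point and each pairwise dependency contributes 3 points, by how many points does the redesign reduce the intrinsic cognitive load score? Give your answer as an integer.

14

Original: 7 × 1 + 10 × 3 = 7 + 30 = 37.
Redesigned: 5 × 1 + 6 × 3 = 5 + 18 = 23.
Reduction = 37 − 23 = 14.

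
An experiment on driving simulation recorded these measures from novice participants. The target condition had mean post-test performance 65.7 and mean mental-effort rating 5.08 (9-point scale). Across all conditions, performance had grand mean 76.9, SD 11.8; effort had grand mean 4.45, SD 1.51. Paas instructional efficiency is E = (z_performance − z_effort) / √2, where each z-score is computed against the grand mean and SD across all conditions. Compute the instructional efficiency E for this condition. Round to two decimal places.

z_performance = (65.7 − 76.9) / 11.8 = -11.2000 / 11.8 = -0.9492.
z_effort = (5.08 − 4.45) / 1.51 = 0.6300 / 1.51 = 0.4172.
z_P − z_E = -0.9492 − 0.4172 = -1.3664.
E = -1.3664 / √2 = -1.3664 / 1.41421 = -0.9662 ≈ -0.97.

-0.97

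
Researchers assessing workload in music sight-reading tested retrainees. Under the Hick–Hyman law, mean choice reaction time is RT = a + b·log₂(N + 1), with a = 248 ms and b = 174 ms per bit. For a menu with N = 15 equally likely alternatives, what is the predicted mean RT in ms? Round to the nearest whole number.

log₂(15 + 1) = log₂(16) = 4.0000.
RT = 248 + 174 × 4.0000 = 248 + 696.0000 = 944.0000 ms.
≈ 944 ms.

944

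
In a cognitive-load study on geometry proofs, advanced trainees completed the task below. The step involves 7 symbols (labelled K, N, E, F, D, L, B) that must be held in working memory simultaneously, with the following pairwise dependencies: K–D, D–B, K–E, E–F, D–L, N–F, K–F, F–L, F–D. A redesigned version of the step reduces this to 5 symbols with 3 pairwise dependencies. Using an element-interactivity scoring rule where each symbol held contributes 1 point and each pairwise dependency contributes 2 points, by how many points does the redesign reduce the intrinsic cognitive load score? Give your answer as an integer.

14

Original: 7 × 1 + 9 × 2 = 7 + 18 = 25.
Redesigned: 5 × 1 + 3 × 2 = 5 + 6 = 11.
Reduction = 25 − 11 = 14.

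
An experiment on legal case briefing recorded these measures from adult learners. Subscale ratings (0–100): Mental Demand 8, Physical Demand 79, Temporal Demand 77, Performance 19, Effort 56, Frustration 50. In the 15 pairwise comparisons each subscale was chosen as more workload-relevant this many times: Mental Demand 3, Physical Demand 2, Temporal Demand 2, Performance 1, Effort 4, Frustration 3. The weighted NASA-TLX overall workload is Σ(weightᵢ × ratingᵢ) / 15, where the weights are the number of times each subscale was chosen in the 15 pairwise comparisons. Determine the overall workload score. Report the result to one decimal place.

The tallies are the weights (they sum to 15).
Weighted sum = 3·8 + 2·79 + 2·77 + 1·19 + 4·56 + 3·50
            = 24 + 158 + 154 + 19 + 224 + 150 = 729.
Overall workload = 729 / 15 = 48.6000 ≈ 48.6.

48.6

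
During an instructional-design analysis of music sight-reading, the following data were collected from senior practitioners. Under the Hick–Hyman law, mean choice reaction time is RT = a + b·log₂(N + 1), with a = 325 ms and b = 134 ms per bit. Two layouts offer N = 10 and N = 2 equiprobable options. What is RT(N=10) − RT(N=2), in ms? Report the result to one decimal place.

251.2

RT(10) = 325 + 134·log₂(11) = 325 + 134·3.4594 = 788.5596 ms.
RT(2) = 325 + 134·log₂(3) = 325 + 134·1.5850 = 537.3900 ms.
Difference = 788.5596 − 537.3900 = 251.1696 ≈ 251.2 ms.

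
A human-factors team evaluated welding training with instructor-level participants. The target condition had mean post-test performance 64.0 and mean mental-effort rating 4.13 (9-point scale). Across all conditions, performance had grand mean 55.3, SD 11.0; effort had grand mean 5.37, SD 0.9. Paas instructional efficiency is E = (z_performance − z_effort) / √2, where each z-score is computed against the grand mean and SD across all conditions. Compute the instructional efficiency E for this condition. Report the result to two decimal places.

1.53

z_performance = (64.0 − 55.3) / 11.0 = 8.7000 / 11.0 = 0.7909.
z_effort = (4.13 − 5.37) / 0.9 = -1.2400 / 0.9 = -1.3778.
z_P − z_E = 0.7909 − (-1.3778) = 2.1687.
E = 2.1687 / √2 = 2.1687 / 1.41421 = 1.5335 ≈ 1.53.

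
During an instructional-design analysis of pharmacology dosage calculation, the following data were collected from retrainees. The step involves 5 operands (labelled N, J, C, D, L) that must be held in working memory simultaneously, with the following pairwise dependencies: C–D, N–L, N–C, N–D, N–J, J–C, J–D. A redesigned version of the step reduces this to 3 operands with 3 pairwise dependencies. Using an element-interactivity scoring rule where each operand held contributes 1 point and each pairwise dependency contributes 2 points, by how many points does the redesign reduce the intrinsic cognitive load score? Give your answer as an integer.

Original: 5 × 1 + 7 × 2 = 5 + 14 = 19.
Redesigned: 3 × 1 + 3 × 2 = 3 + 6 = 9.
Reduction = 19 − 9 = 10.

10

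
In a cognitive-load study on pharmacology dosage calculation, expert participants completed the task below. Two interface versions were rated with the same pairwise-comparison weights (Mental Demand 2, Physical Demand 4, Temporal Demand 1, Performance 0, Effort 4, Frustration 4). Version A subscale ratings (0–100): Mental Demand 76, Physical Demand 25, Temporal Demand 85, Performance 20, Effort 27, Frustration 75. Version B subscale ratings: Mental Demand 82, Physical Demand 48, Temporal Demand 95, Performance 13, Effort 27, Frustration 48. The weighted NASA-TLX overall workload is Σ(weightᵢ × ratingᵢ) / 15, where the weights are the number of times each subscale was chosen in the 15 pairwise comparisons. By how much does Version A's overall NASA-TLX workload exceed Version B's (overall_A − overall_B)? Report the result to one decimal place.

-0.4

Version A weighted sum = 2·76 + 4·25 + 1·85 + 0·20 + 4·27 + 4·75 = 152 + 100 + 85 + 0 + 108 + 300 = 745; overall_A = 745/15 = 49.6667.
Version B weighted sum = 2·82 + 4·48 + 1·95 + 0·13 + 4·27 + 4·48 = 164 + 192 + 95 + 0 + 108 + 192 = 751; overall_B = 751/15 = 50.0667.
Difference = 49.6667 − 50.0667 = -0.4000 ≈ -0.4.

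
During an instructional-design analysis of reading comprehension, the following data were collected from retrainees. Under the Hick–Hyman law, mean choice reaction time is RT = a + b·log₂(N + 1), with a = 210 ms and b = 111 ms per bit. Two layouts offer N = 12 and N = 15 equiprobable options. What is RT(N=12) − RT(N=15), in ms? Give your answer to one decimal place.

RT(12) = 210 + 111·log₂(13) = 210 + 111·3.7004 = 620.7444 ms.
RT(15) = 210 + 111·log₂(16) = 210 + 111·4.0000 = 654.0000 ms.
Difference = 620.7444 − 654.0000 = -33.2556 ≈ -33.3 ms.

-33.3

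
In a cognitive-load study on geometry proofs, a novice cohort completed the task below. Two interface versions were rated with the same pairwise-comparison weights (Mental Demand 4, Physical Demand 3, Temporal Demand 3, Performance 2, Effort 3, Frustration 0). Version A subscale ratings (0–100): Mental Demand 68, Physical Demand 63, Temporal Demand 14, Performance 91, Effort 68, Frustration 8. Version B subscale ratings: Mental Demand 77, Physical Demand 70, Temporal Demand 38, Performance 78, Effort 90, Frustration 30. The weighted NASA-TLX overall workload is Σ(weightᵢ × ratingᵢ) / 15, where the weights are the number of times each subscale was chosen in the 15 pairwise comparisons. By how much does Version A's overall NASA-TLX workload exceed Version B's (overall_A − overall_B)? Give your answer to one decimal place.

-11.3

Version A weighted sum = 4·68 + 3·63 + 3·14 + 2·91 + 3·68 + 0·8 = 272 + 189 + 42 + 182 + 204 + 0 = 889; overall_A = 889/15 = 59.2667.
Version B weighted sum = 4·77 + 3·70 + 3·38 + 2·78 + 3·90 + 0·30 = 308 + 210 + 114 + 156 + 270 + 0 = 1058; overall_B = 1058/15 = 70.5333.
Difference = 59.2667 − 70.5333 = -11.2666 ≈ -11.3.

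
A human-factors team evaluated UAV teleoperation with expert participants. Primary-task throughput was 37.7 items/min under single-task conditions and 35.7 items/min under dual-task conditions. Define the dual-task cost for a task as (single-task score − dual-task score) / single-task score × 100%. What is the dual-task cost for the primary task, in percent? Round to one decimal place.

5.3

Cost = (37.7 − 35.7) / 37.7 × 100%
     = 2.0000 / 37.7 × 100% = 5.3050%.
≈ 5.3%.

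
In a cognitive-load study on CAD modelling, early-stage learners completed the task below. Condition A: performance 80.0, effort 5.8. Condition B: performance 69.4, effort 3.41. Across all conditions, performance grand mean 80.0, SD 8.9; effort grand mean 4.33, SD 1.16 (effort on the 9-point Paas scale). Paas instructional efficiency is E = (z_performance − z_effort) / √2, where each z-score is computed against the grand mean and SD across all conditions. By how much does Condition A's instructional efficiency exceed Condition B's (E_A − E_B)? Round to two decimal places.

Condition A: z_P = (80.0 − 80.0)/8.9 = 0.0000; z_E = (5.8 − 4.33)/1.16 = 1.2672; E_A = (0.0000 − 1.2672)/√2 = -0.8960.
Condition B: z_P = (69.4 − 80.0)/8.9 = -1.1910; z_E = (3.41 − 4.33)/1.16 = -0.7931; E_B = (-1.1910 − (-0.7931))/√2 = -0.2814.
E_A − E_B = -0.8960 − (-0.2814) = -0.6146 ≈ -0.61.

-0.61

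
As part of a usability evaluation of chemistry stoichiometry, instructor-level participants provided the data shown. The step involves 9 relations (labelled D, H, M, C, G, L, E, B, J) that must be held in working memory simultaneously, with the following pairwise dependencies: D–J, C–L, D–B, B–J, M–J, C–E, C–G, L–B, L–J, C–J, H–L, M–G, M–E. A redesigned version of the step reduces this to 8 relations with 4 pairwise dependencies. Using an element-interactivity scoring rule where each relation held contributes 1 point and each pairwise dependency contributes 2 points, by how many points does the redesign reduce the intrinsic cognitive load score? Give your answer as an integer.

Original: 9 × 1 + 13 × 2 = 9 + 26 = 35.
Redesigned: 8 × 1 + 4 × 2 = 8 + 8 = 16.
Reduction = 35 − 16 = 19.

19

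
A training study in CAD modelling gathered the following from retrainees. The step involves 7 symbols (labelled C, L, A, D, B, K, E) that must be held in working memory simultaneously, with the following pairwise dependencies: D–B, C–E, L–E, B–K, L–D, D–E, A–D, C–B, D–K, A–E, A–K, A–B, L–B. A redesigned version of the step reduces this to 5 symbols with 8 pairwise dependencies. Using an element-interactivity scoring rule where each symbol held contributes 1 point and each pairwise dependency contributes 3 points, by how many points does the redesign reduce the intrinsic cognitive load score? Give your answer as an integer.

17

Original: 7 × 1 + 13 × 3 = 7 + 39 = 46.
Redesigned: 5 × 1 + 8 × 3 = 5 + 24 = 29.
Reduction = 46 − 29 = 17.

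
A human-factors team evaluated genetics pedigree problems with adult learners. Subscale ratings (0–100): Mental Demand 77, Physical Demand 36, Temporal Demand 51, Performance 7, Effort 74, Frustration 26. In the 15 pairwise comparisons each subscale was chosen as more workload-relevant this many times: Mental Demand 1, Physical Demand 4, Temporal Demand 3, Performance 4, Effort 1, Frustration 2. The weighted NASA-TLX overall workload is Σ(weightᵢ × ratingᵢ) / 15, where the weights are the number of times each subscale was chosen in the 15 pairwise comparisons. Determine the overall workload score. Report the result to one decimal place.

The tallies are the weights (they sum to 15).
Weighted sum = 1·77 + 4·36 + 3·51 + 4·7 + 1·74 + 2·26
            = 77 + 144 + 153 + 28 + 74 + 52 = 528.
Overall workload = 528 / 15 = 35.2000 ≈ 35.2.

35.2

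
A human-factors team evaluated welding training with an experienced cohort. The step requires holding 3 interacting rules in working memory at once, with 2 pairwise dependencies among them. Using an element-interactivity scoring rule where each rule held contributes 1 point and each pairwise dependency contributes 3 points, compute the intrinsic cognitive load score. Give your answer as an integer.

Element contribution: 3 × 1 = 3.
Interaction contribution: 2 × 3 = 6.
Intrinsic load = 3 + 6 = 9.

9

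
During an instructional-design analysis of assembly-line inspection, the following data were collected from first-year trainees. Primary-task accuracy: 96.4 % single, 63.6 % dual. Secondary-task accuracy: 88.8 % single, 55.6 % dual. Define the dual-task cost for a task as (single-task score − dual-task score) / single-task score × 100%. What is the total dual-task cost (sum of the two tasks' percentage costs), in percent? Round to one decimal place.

71.4

Primary cost = (96.4 − 63.6) / 96.4 × 100% = 34.0249%.
Secondary cost = (88.8 − 55.6) / 88.8 × 100% = 37.3874%.
Total = 34.0249% + 37.3874% = 71.4123% ≈ 71.4%.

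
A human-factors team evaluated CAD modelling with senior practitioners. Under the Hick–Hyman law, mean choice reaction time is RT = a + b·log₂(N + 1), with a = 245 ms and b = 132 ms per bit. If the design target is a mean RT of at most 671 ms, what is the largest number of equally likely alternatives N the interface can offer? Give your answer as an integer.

8

Set 245 + 132·log₂(N + 1) ≤ 671.
log₂(N + 1) ≤ (671 − 245) / 132 = 3.2273.
N + 1 ≤ 2^3.2273 = 9.3651.
N ≤ 8.3651, so the largest integer N is 8.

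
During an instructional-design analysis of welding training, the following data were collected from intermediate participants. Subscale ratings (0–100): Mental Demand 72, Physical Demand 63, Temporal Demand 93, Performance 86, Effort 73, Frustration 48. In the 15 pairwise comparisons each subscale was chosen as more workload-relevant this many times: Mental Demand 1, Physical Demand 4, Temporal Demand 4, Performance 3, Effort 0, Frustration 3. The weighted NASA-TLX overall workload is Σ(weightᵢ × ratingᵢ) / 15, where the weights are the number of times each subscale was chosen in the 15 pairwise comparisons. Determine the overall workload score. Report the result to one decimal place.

The tallies are the weights (they sum to 15).
Weighted sum = 1·72 + 4·63 + 4·93 + 3·86 + 0·73 + 3·48
            = 72 + 252 + 372 + 258 + 0 + 144 = 1098.
Overall workload = 1098 / 15 = 73.2000 ≈ 73.2.

73.2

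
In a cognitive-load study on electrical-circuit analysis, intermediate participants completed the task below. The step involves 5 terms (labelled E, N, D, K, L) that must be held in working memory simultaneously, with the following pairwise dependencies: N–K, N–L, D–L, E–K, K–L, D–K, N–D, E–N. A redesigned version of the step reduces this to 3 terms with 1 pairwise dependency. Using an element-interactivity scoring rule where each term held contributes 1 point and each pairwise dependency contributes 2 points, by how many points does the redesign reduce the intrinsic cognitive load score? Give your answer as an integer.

Original: 5 × 1 + 8 × 2 = 5 + 16 = 21.
Redesigned: 3 × 1 + 1 × 2 = 3 + 2 = 5.
Reduction = 21 − 5 = 16.

16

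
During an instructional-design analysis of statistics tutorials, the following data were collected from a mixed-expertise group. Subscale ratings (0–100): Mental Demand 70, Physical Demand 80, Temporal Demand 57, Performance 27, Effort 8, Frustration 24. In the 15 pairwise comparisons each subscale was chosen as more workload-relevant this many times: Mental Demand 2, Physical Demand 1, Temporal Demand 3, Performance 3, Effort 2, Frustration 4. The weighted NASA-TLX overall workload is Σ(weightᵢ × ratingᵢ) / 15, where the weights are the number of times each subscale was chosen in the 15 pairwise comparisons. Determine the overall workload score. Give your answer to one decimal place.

The tallies are the weights (they sum to 15).
Weighted sum = 2·70 + 1·80 + 3·57 + 3·27 + 2·8 + 4·24
            = 140 + 80 + 171 + 81 + 16 + 96 = 584.
Overall workload = 584 / 15 = 38.9333 ≈ 38.9.

38.9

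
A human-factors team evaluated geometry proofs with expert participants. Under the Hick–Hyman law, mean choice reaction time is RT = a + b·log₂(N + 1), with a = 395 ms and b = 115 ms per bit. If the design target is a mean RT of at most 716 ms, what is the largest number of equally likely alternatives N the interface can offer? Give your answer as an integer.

5

Set 395 + 115·log₂(N + 1) ≤ 716.
log₂(N + 1) ≤ (716 − 395) / 115 = 2.7913.
N + 1 ≤ 2^2.7913 = 6.9225.
N ≤ 5.9225, so the largest integer N is 5.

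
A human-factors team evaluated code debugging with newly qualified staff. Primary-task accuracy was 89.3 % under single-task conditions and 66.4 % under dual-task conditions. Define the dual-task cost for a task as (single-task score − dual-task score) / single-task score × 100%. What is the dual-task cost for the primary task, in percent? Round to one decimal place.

Cost = (89.3 − 66.4) / 89.3 × 100%
     = 22.9000 / 89.3 × 100% = 25.6439%.
≈ 25.6%.

25.6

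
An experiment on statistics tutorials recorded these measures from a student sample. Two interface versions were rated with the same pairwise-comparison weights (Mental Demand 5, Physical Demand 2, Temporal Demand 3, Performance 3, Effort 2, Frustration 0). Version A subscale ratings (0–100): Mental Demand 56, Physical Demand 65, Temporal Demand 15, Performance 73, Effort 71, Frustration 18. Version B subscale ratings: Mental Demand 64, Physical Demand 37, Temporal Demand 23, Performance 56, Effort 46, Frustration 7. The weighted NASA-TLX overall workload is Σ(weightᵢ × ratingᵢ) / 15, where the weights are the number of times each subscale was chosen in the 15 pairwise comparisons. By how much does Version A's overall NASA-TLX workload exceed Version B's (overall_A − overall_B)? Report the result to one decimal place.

6.2

Version A weighted sum = 5·56 + 2·65 + 3·15 + 3·73 + 2·71 + 0·18 = 280 + 130 + 45 + 219 + 142 + 0 = 816; overall_A = 816/15 = 54.4000.
Version B weighted sum = 5·64 + 2·37 + 3·23 + 3·56 + 2·46 + 0·7 = 320 + 74 + 69 + 168 + 92 + 0 = 723; overall_B = 723/15 = 48.2000.
Difference = 54.4000 − 48.2000 = 6.2000 ≈ 6.2.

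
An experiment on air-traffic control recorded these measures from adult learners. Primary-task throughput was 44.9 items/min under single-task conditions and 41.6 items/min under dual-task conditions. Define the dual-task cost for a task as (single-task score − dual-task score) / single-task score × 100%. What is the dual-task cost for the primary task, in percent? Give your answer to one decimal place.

Cost = (44.9 − 41.6) / 44.9 × 100%
     = 3.3000 / 44.9 × 100% = 7.3497%.
≈ 7.3%.

7.3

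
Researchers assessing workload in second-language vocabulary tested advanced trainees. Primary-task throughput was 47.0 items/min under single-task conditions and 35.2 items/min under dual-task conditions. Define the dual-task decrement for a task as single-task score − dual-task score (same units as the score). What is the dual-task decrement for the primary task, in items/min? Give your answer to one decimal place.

11.8

Decrement = 47.0 − 35.2 = 11.8000 items/min ≈ 11.8 items/min.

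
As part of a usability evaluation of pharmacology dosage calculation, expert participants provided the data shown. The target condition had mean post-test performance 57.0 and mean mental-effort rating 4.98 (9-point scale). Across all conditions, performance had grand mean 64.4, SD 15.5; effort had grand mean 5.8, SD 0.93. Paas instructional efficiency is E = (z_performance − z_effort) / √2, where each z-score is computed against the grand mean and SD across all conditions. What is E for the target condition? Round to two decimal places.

0.29

z_performance = (57.0 − 64.4) / 15.5 = -7.4000 / 15.5 = -0.4774.
z_effort = (4.98 − 5.8) / 0.93 = -0.8200 / 0.93 = -0.8817.
z_P − z_E = -0.4774 − (-0.8817) = 0.4043.
E = 0.4043 / √2 = 0.4043 / 1.41421 = 0.2859 ≈ 0.29.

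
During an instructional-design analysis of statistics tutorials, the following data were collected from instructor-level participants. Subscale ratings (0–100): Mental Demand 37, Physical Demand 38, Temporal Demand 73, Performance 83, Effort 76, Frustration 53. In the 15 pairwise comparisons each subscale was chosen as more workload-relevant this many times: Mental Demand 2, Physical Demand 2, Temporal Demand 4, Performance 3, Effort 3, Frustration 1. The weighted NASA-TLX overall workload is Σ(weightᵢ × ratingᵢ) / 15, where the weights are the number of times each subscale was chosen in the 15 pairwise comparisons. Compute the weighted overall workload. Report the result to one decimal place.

64.8

The tallies are the weights (they sum to 15).
Weighted sum = 2·37 + 2·38 + 4·73 + 3·83 + 3·76 + 1·53
            = 74 + 76 + 292 + 249 + 228 + 53 = 972.
Overall workload = 972 / 15 = 64.8000 ≈ 64.8.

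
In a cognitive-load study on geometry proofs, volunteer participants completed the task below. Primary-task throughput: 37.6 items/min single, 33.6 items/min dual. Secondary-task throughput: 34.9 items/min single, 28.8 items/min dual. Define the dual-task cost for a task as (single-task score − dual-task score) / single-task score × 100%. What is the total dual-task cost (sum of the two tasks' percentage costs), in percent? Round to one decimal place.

28.1

Primary cost = (37.6 − 33.6) / 37.6 × 100% = 10.6383%.
Secondary cost = (34.9 − 28.8) / 34.9 × 100% = 17.4785%.
Total = 10.6383% + 17.4785% = 28.1168% ≈ 28.1%.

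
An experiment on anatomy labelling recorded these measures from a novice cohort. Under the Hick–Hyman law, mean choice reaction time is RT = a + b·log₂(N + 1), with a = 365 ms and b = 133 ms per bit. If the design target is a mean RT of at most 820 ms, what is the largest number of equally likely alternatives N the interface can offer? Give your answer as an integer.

9

Set 365 + 133·log₂(N + 1) ≤ 820.
log₂(N + 1) ≤ (820 − 365) / 133 = 3.4211.
N + 1 ≤ 2^3.4211 = 10.7116.
N ≤ 9.7116, so the largest integer N is 9.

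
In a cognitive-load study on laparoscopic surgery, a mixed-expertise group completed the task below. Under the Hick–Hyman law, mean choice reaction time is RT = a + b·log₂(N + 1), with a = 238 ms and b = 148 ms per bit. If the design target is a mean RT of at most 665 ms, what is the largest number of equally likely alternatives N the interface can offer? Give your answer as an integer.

6

Set 238 + 148·log₂(N + 1) ≤ 665.
log₂(N + 1) ≤ (665 − 238) / 148 = 2.8851.
N + 1 ≤ 2^2.8851 = 7.3876.
N ≤ 6.3876, so the largest integer N is 6.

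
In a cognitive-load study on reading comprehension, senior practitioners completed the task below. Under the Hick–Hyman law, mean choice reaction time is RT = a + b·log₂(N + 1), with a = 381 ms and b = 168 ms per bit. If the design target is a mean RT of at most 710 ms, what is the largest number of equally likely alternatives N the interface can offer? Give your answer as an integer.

Set 381 + 168·log₂(N + 1) ≤ 710.
log₂(N + 1) ≤ (710 − 381) / 168 = 1.9583.
N + 1 ≤ 2^1.9583 = 3.8860.
N ≤ 2.8860, so the largest integer N is 2.

2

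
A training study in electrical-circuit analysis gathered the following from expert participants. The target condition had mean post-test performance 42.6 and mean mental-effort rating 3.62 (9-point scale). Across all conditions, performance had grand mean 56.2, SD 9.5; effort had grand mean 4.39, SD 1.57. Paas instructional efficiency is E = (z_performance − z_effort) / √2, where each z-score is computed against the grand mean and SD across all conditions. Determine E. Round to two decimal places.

z_performance = (42.6 − 56.2) / 9.5 = -13.6000 / 9.5 = -1.4316.
z_effort = (3.62 − 4.39) / 1.57 = -0.7700 / 1.57 = -0.4904.
z_P − z_E = -1.4316 − (-0.4904) = -0.9412.
E = -0.9412 / √2 = -0.9412 / 1.41421 = -0.6655 ≈ -0.67.

-0.67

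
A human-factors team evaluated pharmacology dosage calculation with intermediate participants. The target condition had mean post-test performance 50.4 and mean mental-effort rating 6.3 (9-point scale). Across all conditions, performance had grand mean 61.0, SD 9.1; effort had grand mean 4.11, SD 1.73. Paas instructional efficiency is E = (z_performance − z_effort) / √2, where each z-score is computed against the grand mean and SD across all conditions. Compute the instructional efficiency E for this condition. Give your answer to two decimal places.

-1.72

z_performance = (50.4 − 61.0) / 9.1 = -10.6000 / 9.1 = -1.1648.
z_effort = (6.3 − 4.11) / 1.73 = 2.1900 / 1.73 = 1.2659.
z_P − z_E = -1.1648 − 1.2659 = -2.4307.
E = -2.4307 / √2 = -2.4307 / 1.41421 = -1.7188 ≈ -1.72.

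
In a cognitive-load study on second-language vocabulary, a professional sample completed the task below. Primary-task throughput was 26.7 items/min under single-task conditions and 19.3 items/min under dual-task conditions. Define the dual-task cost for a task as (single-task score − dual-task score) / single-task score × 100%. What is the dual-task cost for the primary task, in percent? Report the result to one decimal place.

Cost = (26.7 − 19.3) / 26.7 × 100%
     = 7.4000 / 26.7 × 100% = 27.7154%.
≈ 27.7%.

27.7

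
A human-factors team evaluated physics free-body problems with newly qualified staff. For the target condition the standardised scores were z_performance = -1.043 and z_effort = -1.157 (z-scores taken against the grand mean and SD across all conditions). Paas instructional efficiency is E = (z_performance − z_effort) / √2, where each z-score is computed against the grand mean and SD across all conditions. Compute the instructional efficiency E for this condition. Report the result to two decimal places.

z_P − z_E = -1.043 − (-1.157) = 0.1140.
E = 0.1140 / √2 = 0.1140 / 1.41421 = 0.0806 ≈ 0.08.

0.08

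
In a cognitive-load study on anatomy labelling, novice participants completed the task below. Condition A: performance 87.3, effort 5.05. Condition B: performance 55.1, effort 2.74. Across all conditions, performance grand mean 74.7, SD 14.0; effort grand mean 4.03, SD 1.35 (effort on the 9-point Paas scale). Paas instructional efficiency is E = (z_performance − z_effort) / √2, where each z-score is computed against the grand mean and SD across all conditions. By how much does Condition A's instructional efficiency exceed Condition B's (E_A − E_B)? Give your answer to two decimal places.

Condition A: z_P = (87.3 − 74.7)/14.0 = 0.9000; z_E = (5.05 − 4.03)/1.35 = 0.7556; E_A = (0.9000 − 0.7556)/√2 = 0.1021.
Condition B: z_P = (55.1 − 74.7)/14.0 = -1.4000; z_E = (2.74 − 4.03)/1.35 = -0.9556; E_B = (-1.4000 − (-0.9556))/√2 = -0.3142.
E_A − E_B = 0.1021 − (-0.3142) = 0.4163 ≈ 0.42.

0.42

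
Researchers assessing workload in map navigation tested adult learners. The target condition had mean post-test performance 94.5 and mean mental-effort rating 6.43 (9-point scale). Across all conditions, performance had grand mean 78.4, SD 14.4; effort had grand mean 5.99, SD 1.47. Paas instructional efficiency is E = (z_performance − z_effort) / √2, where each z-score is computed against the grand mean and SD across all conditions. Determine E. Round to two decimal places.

0.58

z_performance = (94.5 − 78.4) / 14.4 = 16.1000 / 14.4 = 1.1181.
z_effort = (6.43 − 5.99) / 1.47 = 0.4400 / 1.47 = 0.2993.
z_P − z_E = 1.1181 − 0.2993 = 0.8188.
E = 0.8188 / √2 = 0.8188 / 1.41421 = 0.5790 ≈ 0.58.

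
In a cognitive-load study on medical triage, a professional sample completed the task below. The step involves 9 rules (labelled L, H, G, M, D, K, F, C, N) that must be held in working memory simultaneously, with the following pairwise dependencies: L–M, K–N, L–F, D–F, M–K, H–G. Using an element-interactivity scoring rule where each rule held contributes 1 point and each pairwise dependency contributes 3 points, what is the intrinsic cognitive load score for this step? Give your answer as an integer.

Count of rules held simultaneously: 9.
Count of pairwise dependencies listed: 6.
Element contribution: 9 × 1 = 9.
Interaction contribution: 6 × 3 = 18.
Intrinsic load = 9 + 18 = 27.

27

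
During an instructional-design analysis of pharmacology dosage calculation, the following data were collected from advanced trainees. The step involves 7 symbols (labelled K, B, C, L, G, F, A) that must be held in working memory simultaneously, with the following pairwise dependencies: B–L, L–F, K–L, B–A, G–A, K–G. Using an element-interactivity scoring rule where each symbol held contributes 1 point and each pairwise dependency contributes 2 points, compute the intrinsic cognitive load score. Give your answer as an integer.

Count of symbols held simultaneously: 7.
Count of pairwise dependencies listed: 6.
Element contribution: 7 × 1 = 7.
Interaction contribution: 6 × 2 = 12.
Intrinsic load = 7 + 12 = 19.

19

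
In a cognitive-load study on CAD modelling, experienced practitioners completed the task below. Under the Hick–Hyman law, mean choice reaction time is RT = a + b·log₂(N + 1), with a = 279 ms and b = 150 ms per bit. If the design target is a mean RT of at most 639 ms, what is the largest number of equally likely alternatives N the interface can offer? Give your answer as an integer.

4

Set 279 + 150·log₂(N + 1) ≤ 639.
log₂(N + 1) ≤ (639 − 279) / 150 = 2.4000.
N + 1 ≤ 2^2.4000 = 5.2780.
N ≤ 4.2780, so the largest integer N is 4.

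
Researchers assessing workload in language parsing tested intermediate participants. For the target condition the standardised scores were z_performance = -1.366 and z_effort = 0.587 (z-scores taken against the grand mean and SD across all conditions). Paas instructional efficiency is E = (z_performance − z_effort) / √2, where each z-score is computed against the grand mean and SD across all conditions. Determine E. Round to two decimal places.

-1.38

z_P − z_E = -1.366 − 0.587 = -1.9530.
E = -1.9530 / √2 = -1.9530 / 1.41421 = -1.3810 ≈ -1.38.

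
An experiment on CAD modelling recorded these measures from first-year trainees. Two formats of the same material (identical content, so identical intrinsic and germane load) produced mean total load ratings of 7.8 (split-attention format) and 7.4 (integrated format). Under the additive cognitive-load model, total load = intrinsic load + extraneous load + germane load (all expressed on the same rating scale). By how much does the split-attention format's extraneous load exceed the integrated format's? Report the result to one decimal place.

Intrinsic and germane load are equal across formats, so the difference in total load equals the difference in extraneous load.
Extraneous-load difference = 7.8 − 7.4 = 0.4.

0.4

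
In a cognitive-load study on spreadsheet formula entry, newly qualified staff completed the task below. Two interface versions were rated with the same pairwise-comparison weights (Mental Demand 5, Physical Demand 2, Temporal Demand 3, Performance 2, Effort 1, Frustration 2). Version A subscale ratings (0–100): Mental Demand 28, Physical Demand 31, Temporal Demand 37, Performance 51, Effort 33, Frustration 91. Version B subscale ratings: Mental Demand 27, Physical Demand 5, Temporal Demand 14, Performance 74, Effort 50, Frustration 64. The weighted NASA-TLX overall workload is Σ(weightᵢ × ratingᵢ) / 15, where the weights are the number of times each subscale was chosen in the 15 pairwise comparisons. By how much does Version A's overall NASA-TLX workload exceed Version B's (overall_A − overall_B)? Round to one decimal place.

Version A weighted sum = 5·28 + 2·31 + 3·37 + 2·51 + 1·33 + 2·91 = 140 + 62 + 111 + 102 + 33 + 182 = 630; overall_A = 630/15 = 42.0000.
Version B weighted sum = 5·27 + 2·5 + 3·14 + 2·74 + 1·50 + 2·64 = 135 + 10 + 42 + 148 + 50 + 128 = 513; overall_B = 513/15 = 34.2000.
Difference = 42.0000 − 34.2000 = 7.8000 ≈ 7.8.

7.8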